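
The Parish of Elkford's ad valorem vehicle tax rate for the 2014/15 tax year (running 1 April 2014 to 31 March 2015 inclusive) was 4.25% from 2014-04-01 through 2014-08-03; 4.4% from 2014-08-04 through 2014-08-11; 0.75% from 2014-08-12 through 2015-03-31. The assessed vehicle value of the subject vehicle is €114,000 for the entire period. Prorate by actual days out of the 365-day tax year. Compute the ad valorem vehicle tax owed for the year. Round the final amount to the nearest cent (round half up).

2014-04-01 to 2014-08-03: 125 days at 4.25% → €114,000 × 4.25% × 125/365 = €1,659.2466
2014-08-04 to 2014-08-11: 8 days at 4.4% → €114,000 × 4.4% × 8/365 = €109.9397
2014-08-12 to 2015-03-31: 232 days at 0.75% → €114,000 × 0.75% × 232/365 = €543.4521
Total = €2,312.6384

€2,312.64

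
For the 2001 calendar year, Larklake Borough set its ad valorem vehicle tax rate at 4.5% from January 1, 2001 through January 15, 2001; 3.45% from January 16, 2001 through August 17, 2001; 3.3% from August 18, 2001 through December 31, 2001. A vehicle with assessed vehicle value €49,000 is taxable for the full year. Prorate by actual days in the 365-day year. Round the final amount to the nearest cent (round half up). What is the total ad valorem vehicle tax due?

January 1 – January 15, 2001: 15 days at 4.5% → €49,000 × 4.5% × 15/365 = €90.6164
January 16 – August 17, 2001: 214 days at 3.45% → €49,000 × 3.45% × 214/365 = €991.1425
August 18 – December 31, 2001: 136 days at 3.3% → €49,000 × 3.3% × 136/365 = €602.4986
Total = €1,684.2575

€1,684.26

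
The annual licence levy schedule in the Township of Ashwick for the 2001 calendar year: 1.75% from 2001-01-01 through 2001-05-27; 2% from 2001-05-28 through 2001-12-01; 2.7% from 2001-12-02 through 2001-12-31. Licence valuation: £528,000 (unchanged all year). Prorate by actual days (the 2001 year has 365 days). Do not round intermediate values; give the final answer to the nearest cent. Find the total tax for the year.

2001-01-01 to 2001-05-27: 147 days at 1.75% → £528,000 × 1.75% × 147/365 = £3,721.3151
2001-05-28 to 2001-12-01: 188 days at 2% → £528,000 × 2% × 188/365 = £5,439.1233
2001-12-02 to 2001-12-31: 30 days at 2.7% → £528,000 × 2.7% × 30/365 = £1,171.7260
Total = £10,332.1644

£10,332.16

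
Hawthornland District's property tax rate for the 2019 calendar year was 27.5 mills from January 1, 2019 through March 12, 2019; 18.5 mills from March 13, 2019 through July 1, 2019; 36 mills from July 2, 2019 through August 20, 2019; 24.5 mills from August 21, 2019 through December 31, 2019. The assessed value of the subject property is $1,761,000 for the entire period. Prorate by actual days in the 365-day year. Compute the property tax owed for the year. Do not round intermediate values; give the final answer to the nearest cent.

$43,733.11

January 1 – March 12, 2019: 71 days at 27.5 mills → $1,761,000 × 2.75% × 71/365 = $9,420.1438
March 13 – July 1, 2019: 111 days at 18.5 mills → $1,761,000 × 1.85% × 111/365 = $9,907.4342
July 2 – August 20, 2019: 50 days at 36 mills → $1,761,000 × 3.6% × 50/365 = $8,684.3836
August 21 – December 31, 2019: 133 days at 24.5 mills → $1,761,000 × 2.45% × 133/365 = $15,721.1466
Total = $43,733.1082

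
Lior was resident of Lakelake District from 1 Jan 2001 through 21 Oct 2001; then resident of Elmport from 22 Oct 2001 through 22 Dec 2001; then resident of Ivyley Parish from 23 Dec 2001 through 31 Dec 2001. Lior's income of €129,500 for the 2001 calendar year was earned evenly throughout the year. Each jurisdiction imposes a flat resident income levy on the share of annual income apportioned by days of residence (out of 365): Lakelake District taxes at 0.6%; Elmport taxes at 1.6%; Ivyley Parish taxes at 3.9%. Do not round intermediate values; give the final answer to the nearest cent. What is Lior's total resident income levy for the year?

Lakelake District, 1 Jan – 21 Oct 2001: 294 days → €129,500 × 0.6% × 294/365 = €625.8575
Elmport, 22 Oct – 22 Dec 2001: 62 days → €129,500 × 1.6% × 62/365 = €351.9562
Ivyley Parish, 23 Dec – 31 Dec 2001: 9 days → €129,500 × 3.9% × 9/365 = €124.5329
Total = €1,102.3466

€1,102.35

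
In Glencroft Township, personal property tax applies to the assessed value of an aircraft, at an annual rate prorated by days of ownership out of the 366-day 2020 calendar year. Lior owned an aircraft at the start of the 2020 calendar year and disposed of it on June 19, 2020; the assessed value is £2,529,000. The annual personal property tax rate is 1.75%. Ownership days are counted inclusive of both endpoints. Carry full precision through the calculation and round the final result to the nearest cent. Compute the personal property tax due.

£20,677.68

Days held (January 1 – June 19, 2020): 171 out of 366
Tax = £2,529,000 × 1.75% × 171/366 = £20,677.6844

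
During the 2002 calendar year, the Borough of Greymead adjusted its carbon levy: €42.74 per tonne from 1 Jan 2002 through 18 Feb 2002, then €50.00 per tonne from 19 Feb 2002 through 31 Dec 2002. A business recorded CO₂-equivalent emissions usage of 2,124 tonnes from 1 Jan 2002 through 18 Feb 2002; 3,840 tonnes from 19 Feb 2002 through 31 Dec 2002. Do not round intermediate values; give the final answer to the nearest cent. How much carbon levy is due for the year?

€282779.76

1 Jan – 18 Feb 2002: 2,124 tonnes at €42.74/tonne → €90779.76
19 Feb – 31 Dec 2002: 3,840 tonnes at €50.00/tonne → €192000.00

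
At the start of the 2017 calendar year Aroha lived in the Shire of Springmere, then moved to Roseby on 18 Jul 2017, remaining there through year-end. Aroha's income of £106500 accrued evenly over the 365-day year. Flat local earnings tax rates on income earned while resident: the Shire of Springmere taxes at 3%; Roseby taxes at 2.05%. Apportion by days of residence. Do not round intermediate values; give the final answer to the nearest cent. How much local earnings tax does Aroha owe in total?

The Shire of Springmere, 1 Jan – 17 Jul 2017: 198 days → £106500 × 3% × 198/365 = £1733.1781
Roseby, 18 Jul – 31 Dec 2017: 167 days → £106500 × 2.05% × 167/365 = £998.9116
Total = £2732.0897

£2732.09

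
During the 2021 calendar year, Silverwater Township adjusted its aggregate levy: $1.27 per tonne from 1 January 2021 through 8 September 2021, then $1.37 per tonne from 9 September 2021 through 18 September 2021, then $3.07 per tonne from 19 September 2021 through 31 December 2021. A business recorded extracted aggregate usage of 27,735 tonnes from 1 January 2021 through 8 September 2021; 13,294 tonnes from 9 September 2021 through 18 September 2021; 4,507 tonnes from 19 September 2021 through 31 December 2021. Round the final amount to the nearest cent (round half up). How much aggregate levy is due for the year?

1 January – 8 September 2021: 27,735 tonnes at $1.27/tonne → $35,223.45
9 September – 18 September 2021: 13,294 tonnes at $1.37/tonne → $18,212.78
19 September – 31 December 2021: 4,507 tonnes at $3.07/tonne → $13,836.49

$67,272.72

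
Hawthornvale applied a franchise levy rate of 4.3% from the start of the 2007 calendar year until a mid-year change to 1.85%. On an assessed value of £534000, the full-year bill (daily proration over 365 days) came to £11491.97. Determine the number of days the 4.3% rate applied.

45 days

Let d = days at the first rate; then 365 − d days at the second rate.
£534000 × [4.3%·d + 1.85%·(365−d)] / 365 = £11491.97
Solving gives d = 45, so the new rate took effect on 15 Feb 2007.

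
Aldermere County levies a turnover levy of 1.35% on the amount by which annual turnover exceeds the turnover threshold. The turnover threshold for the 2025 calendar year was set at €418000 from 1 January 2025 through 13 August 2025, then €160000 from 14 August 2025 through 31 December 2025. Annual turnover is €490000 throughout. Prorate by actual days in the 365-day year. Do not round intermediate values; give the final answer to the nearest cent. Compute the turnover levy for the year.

1 January – 13 August 2025: 225 days, exemption €418000 → (€490000 − €418000) × 1.35% × 225/365 = €599.1781
14 August – 31 December 2025: 140 days, exemption €160000 → (€490000 − €160000) × 1.35% × 140/365 = €1708.7671
Total = €2307.9452

€2307.95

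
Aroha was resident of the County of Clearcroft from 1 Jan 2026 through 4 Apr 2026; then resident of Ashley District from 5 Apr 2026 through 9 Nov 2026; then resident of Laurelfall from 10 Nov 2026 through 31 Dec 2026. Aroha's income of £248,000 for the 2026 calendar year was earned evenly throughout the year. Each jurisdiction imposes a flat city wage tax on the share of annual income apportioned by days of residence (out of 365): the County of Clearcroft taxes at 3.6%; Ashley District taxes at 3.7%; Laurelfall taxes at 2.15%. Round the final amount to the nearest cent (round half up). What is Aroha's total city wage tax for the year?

£8,564.49

The County of Clearcroft, 1 Jan – 4 Apr 2026: 94 days → £248,000 × 3.6% × 94/365 = £2,299.2658
Ashley District, 5 Apr – 9 Nov 2026: 219 days → £248,000 × 3.7% × 219/365 = £5,505.6000
Laurelfall, 10 Nov – 31 Dec 2026: 52 days → £248,000 × 2.15% × 52/365 = £759.6274
Total = £8,564.4932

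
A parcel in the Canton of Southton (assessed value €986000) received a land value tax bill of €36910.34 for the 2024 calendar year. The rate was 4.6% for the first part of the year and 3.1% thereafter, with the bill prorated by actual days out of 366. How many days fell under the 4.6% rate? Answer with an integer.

157 days

Let d = days at the first rate; then 366 − d days at the second rate.
€986000 × [4.6%·d + 3.1%·(366−d)] / 366 = €36910.34
Solving gives d = 157, so the new rate took effect on 6 Jun 2024.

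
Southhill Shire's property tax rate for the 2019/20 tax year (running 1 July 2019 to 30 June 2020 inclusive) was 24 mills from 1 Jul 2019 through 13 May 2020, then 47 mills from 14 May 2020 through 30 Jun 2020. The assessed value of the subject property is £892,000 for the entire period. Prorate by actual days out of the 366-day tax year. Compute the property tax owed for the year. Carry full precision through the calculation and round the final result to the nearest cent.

1 Jul 2019 – 13 May 2020: 318 days at 24 mills → £892,000 × 2.4% × 318/366 = £18,600.3934
14 May – 30 Jun 2020: 48 days at 47 mills → £892,000 × 4.7% × 48/366 = £5,498.2295
Total = £24,098.6230

£24,098.62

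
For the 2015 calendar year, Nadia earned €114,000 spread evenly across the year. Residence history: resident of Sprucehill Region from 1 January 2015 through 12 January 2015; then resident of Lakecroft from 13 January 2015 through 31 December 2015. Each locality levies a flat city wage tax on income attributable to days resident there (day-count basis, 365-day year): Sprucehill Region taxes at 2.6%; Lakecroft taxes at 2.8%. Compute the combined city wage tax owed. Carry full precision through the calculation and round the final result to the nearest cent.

€3,184.50

Sprucehill Region, 1 January – 12 January 2015: 12 days → €114,000 × 2.6% × 12/365 = €97.4466
Lakecroft, 13 January – 31 December 2015: 353 days → €114,000 × 2.8% × 353/365 = €3,087.0575
Total = €3,184.5041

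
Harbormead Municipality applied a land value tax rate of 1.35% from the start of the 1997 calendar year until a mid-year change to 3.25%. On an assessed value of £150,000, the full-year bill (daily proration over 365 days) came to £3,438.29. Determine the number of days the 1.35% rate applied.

Let d = days at the first rate; then 365 − d days at the second rate.
£150,000 × [1.35%·d + 3.25%·(365−d)] / 365 = £3,438.29
Solving gives d = 184, so the new rate took effect on July 4, 1997.

184 days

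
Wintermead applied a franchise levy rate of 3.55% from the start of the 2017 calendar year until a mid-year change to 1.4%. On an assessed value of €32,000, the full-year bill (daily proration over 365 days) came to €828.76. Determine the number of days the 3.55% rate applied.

202 days

Let d = days at the first rate; then 365 − d days at the second rate.
€32,000 × [3.55%·d + 1.4%·(365−d)] / 365 = €828.76
Solving gives d = 202, so the new rate took effect on 22 Jul 2017.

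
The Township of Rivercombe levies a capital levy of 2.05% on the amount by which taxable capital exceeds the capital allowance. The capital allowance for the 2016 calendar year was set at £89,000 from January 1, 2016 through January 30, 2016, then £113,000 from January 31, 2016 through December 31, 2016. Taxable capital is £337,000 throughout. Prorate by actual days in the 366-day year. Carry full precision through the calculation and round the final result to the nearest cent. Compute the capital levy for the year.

January 1 – January 30, 2016: 30 days, exemption £89,000 → (£337,000 − £89,000) × 2.05% × 30/366 = £416.7213
January 31 – December 31, 2016: 336 days, exemption £113,000 → (£337,000 − £113,000) × 2.05% × 336/366 = £4,215.6066
Total = £4,632.3279

£4,632.33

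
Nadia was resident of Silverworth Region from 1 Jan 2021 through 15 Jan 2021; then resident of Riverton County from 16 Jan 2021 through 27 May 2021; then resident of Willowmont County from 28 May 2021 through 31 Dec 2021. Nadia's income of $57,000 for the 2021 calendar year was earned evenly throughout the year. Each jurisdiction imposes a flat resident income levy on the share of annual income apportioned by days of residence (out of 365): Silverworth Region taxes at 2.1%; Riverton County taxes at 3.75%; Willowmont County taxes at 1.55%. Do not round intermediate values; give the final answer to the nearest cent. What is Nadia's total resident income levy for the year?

$1,349.88

Silverworth Region, 1 Jan – 15 Jan 2021: 15 days → $57,000 × 2.1% × 15/365 = $49.1918
Riverton County, 16 Jan – 27 May 2021: 132 days → $57,000 × 3.75% × 132/365 = $773.0137
Willowmont County, 28 May – 31 Dec 2021: 218 days → $57,000 × 1.55% × 218/365 = $527.6795
Total = $1,349.8849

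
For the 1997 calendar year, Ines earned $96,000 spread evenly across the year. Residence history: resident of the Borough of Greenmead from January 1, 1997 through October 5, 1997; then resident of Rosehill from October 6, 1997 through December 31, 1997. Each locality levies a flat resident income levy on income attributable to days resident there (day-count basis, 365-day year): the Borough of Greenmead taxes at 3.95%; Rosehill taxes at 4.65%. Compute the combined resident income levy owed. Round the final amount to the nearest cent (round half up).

$3,952.18

The Borough of Greenmead, January 1 – October 5, 1997: 278 days → $96,000 × 3.95% × 278/365 = $2,888.1534
Rosehill, October 6 – December 31, 1997: 87 days → $96,000 × 4.65% × 87/365 = $1,064.0219
Total = $3,952.1753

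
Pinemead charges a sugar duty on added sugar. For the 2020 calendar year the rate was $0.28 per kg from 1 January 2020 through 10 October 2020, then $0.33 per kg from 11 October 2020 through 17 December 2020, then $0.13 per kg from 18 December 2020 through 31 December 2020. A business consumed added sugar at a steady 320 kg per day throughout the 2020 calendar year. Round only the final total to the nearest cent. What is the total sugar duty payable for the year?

1 January – 10 October 2020: 284 days × 320 kg/day = 90,880 kg at $0.28/kg → $25446.40
11 October – 17 December 2020: 68 days × 320 kg/day = 21,760 kg at $0.33/kg → $7180.80
18 December – 31 December 2020: 14 days × 320 kg/day = 4,480 kg at $0.13/kg → $582.40

$33209.60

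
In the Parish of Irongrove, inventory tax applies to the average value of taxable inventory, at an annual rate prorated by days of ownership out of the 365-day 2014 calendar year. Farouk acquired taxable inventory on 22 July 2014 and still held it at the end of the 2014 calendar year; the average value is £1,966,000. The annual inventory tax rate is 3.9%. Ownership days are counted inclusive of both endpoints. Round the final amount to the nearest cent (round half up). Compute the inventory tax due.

£34,240.72

Days held (22 July – 31 December 2014): 163 out of 365
Tax = £1,966,000 × 3.9% × 163/365 = £34,240.7178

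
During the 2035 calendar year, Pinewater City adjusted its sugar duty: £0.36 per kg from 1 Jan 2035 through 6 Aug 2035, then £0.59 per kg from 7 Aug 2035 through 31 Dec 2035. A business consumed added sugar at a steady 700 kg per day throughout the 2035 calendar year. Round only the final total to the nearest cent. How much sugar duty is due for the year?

£115647.00

1 Jan – 6 Aug 2035: 218 days × 700 kg/day = 152,600 kg at £0.36/kg → £54936.00
7 Aug – 31 Dec 2035: 147 days × 700 kg/day = 102,900 kg at £0.59/kg → £60711.00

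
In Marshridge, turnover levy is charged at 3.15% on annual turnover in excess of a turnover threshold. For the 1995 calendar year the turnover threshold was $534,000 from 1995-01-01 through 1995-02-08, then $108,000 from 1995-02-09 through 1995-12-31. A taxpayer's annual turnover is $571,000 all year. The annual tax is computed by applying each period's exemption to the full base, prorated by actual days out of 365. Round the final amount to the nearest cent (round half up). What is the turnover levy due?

1995-01-01 to 1995-02-08: 39 days, exemption $534,000 → ($571,000 − $534,000) × 3.15% × 39/365 = $124.5329
1995-02-09 to 1995-12-31: 326 days, exemption $108,000 → ($571,000 − $108,000) × 3.15% × 326/365 = $13,026.1562
Total = $13,150.6890

$13,150.69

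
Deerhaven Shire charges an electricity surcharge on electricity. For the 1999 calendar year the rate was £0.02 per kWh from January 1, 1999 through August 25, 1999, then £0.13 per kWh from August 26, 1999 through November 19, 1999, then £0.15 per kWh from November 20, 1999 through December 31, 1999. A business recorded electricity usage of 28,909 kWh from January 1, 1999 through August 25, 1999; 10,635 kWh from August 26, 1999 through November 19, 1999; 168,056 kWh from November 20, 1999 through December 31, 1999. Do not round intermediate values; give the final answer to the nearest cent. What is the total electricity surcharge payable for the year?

January 1 – August 25, 1999: 28,909 kWh at £0.02/kWh → £578.18
August 26 – November 19, 1999: 10,635 kWh at £0.13/kWh → £1382.55
November 20 – December 31, 1999: 168,056 kWh at £0.15/kWh → £25208.40

£27169.13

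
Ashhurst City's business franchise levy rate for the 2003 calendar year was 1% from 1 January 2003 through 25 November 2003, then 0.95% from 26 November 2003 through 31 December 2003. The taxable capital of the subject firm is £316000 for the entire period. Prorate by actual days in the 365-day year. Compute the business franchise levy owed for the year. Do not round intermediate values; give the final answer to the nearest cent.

1 January – 25 November 2003: 329 days at 1% → £316000 × 1% × 329/365 = £2848.3288
26 November – 31 December 2003: 36 days at 0.95% → £316000 × 0.95% × 36/365 = £296.0877
Total = £3144.4164

£3144.42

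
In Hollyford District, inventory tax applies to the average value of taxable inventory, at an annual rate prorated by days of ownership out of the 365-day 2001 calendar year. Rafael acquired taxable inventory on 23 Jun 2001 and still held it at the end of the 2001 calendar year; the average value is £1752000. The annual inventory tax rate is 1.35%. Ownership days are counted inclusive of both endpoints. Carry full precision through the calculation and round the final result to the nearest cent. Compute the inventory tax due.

Days held (23 Jun – 31 Dec 2001): 192 out of 365
Tax = £1752000 × 1.35% × 192/365 = £12441.6000

£12441.60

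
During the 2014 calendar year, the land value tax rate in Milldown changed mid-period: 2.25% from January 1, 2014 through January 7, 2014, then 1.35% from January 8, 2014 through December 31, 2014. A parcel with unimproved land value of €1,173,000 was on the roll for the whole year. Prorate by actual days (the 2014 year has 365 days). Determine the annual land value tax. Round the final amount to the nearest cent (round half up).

€16,037.96

January 1 – January 7, 2014: 7 days at 2.25% → €1,173,000 × 2.25% × 7/365 = €506.1575
January 8 – December 31, 2014: 358 days at 1.35% → €1,173,000 × 1.35% × 358/365 = €15,531.8055
Total = €16,037.9630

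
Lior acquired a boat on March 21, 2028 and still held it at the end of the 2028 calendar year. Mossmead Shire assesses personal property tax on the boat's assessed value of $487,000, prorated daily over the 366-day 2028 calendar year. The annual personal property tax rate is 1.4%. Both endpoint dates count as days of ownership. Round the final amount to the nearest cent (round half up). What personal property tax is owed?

$5,327.73

Days held (March 21 – December 31, 2028): 286 out of 366
Tax = $487,000 × 1.4% × 286/366 = $5,327.7268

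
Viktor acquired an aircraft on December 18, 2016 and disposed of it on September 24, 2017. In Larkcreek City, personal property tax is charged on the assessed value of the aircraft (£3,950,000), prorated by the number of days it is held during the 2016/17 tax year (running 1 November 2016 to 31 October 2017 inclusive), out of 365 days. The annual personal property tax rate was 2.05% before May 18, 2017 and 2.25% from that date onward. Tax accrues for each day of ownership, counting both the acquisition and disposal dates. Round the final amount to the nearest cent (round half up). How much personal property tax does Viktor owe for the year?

December 18, 2016 – May 17, 2017: 151 days at 2.05% → £3,950,000 × 2.05% × 151/365 = £33,499.2466
May 18 – September 24, 2017: 130 days at 2.25% → £3,950,000 × 2.25% × 130/365 = £31,654.1096
Total = £65,153.3562

£65,153.36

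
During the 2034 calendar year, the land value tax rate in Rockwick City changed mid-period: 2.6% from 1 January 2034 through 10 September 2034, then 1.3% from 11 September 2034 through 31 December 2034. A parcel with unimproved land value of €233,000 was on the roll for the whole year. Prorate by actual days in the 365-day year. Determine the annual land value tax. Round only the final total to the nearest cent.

1 January – 10 September 2034: 253 days at 2.6% → €233,000 × 2.6% × 253/365 = €4,199.1068
11 September – 31 December 2034: 112 days at 1.3% → €233,000 × 1.3% × 112/365 = €929.4466
Total = €5,128.5534

€5,128.55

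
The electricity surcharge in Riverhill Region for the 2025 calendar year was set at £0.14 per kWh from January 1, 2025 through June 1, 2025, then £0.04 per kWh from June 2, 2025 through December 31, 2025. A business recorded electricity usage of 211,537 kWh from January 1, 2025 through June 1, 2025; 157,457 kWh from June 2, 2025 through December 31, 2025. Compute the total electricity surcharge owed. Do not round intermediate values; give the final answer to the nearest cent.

January 1 – June 1, 2025: 211,537 kWh at £0.14/kWh → £29,615.18
June 2 – December 31, 2025: 157,457 kWh at £0.04/kWh → £6,298.28

£35,913.46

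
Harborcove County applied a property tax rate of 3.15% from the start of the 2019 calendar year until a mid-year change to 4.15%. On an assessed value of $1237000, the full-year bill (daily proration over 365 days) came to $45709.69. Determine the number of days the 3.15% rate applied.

Let d = days at the first rate; then 365 − d days at the second rate.
$1237000 × [3.15%·d + 4.15%·(365−d)] / 365 = $45709.69
Solving gives d = 166, so the new rate took effect on 16 June 2019.

166 days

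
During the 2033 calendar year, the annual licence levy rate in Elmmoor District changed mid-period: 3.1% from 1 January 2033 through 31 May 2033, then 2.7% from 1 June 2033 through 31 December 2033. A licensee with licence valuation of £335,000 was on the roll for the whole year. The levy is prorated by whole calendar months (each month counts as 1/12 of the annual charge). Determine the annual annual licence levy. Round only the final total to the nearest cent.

1 January – 31 May 2033: 5 months at 3.1% → £335,000 × 3.1% × 5/12 = £4,327.0833
1 June – 31 December 2033: 7 months at 2.7% → £335,000 × 2.7% × 7/12 = £5,276.2500
Total = £9,603.3333

£9,603.33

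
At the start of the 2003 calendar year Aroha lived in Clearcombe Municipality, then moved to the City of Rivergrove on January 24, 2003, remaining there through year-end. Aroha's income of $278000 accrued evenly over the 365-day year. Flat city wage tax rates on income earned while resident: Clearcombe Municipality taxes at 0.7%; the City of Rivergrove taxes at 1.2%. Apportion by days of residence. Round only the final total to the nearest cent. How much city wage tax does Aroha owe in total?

Clearcombe Municipality, January 1 – January 23, 2003: 23 days → $278000 × 0.7% × 23/365 = $122.6247
The City of Rivergrove, January 24 – December 31, 2003: 342 days → $278000 × 1.2% × 342/365 = $3125.7863
Total = $3248.4110

$3248.41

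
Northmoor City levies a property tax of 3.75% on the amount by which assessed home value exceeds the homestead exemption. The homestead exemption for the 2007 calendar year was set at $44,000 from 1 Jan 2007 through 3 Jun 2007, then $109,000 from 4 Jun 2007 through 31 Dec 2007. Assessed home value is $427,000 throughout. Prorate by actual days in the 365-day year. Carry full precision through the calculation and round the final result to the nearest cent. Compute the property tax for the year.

$12,953.42

1 Jan – 3 Jun 2007: 154 days, exemption $44,000 → ($427,000 − $44,000) × 3.75% × 154/365 = $6,059.7945
4 Jun – 31 Dec 2007: 211 days, exemption $109,000 → ($427,000 − $109,000) × 3.75% × 211/365 = $6,893.6301
Total = $12,953.4247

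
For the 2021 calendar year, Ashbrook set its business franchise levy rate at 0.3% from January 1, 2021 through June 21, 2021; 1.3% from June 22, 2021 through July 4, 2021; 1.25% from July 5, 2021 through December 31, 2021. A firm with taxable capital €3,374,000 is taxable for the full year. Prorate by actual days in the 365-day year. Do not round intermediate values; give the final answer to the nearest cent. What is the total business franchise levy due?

€27,130.66

January 1 – June 21, 2021: 172 days at 0.3% → €3,374,000 × 0.3% × 172/365 = €4,769.8192
June 22 – July 4, 2021: 13 days at 1.3% → €3,374,000 × 1.3% × 13/365 = €1,562.2082
July 5 – December 31, 2021: 180 days at 1.25% → €3,374,000 × 1.25% × 180/365 = €20,798.6301
Total = €27,130.6575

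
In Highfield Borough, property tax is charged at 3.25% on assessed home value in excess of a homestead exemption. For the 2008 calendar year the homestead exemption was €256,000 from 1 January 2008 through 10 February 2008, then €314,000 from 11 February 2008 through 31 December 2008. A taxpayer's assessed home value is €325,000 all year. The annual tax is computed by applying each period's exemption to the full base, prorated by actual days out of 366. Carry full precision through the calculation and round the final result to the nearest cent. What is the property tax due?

1 January – 10 February 2008: 41 days, exemption €256,000 → (€325,000 − €256,000) × 3.25% × 41/366 = €251.2090
11 February – 31 December 2008: 325 days, exemption €314,000 → (€325,000 − €314,000) × 3.25% × 325/366 = €317.4522
Total = €568.6612

€568.66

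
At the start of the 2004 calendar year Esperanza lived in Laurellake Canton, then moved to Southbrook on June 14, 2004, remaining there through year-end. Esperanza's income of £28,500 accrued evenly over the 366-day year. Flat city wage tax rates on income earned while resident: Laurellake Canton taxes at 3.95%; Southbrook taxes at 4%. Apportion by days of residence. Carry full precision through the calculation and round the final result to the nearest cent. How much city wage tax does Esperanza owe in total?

Laurellake Canton, January 1 – June 13, 2004: 165 days → £28,500 × 3.95% × 165/366 = £507.5102
Southbrook, June 14 – December 31, 2004: 201 days → £28,500 × 4% × 201/366 = £626.0656
Total = £1,133.5758

£1,133.58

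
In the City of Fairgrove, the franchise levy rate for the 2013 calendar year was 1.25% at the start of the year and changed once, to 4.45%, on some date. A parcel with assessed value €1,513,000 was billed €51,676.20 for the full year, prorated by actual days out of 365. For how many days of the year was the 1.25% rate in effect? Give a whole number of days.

118 days

Let d = days at the first rate; then 365 − d days at the second rate.
€1,513,000 × [1.25%·d + 4.45%·(365−d)] / 365 = €51,676.20
Solving gives d = 118, so the new rate took effect on April 29, 2013.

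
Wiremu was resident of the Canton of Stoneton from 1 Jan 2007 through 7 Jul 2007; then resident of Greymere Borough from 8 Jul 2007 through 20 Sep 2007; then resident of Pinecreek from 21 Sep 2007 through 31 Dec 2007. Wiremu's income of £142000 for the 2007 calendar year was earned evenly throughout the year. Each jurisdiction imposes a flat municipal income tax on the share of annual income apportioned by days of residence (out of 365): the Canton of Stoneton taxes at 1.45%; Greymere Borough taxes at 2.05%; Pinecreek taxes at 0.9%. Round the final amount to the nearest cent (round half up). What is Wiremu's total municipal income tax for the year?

£2015.82

The Canton of Stoneton, 1 Jan – 7 Jul 2007: 188 days → £142000 × 1.45% × 188/365 = £1060.5260
Greymere Borough, 8 Jul – 20 Sep 2007: 75 days → £142000 × 2.05% × 75/365 = £598.1507
Pinecreek, 21 Sep – 31 Dec 2007: 102 days → £142000 × 0.9% × 102/365 = £357.1397
Total = £2015.8164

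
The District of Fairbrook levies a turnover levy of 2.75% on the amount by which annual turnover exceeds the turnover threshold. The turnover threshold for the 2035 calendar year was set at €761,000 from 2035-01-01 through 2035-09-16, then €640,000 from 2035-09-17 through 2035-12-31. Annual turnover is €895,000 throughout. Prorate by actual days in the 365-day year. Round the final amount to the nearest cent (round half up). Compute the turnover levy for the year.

2035-01-01 to 2035-09-16: 259 days, exemption €761,000 → (€895,000 − €761,000) × 2.75% × 259/365 = €2,614.8356
2035-09-17 to 2035-12-31: 106 days, exemption €640,000 → (€895,000 − €640,000) × 2.75% × 106/365 = €2,036.5068
Total = €4,651.3425

€4,651.34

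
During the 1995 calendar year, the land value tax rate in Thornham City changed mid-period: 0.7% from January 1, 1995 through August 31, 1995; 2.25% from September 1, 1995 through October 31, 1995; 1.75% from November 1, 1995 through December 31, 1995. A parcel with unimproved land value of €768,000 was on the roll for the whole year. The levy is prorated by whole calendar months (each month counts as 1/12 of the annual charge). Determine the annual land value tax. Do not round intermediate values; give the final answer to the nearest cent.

€8,704.00

January 1 – August 31, 1995: 8 months at 0.7% → €768,000 × 0.7% × 8/12 = €3,584.0000
September 1 – October 31, 1995: 2 months at 2.25% → €768,000 × 2.25% × 2/12 = €2,880.0000
November 1 – December 31, 1995: 2 months at 1.75% → €768,000 × 1.75% × 2/12 = €2,240.0000
Total = €8,704.0000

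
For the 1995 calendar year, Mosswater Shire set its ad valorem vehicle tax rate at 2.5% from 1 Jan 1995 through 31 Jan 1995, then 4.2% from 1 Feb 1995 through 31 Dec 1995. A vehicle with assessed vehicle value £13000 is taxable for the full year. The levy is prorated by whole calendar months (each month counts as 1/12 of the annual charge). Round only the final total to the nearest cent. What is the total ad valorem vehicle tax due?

£527.58

1 Jan – 31 Jan 1995: 1 month at 2.5% → £13000 × 2.5% × 1/12 = £27.0833
1 Feb – 31 Dec 1995: 11 months at 4.2% → £13000 × 4.2% × 11/12 = £500.5000
Total = £527.5833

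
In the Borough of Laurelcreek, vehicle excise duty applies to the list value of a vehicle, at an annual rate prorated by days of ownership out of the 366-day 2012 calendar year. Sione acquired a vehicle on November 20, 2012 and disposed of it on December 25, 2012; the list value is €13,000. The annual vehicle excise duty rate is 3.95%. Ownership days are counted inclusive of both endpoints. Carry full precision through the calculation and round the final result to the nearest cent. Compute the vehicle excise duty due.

Days held (November 20 – December 25, 2012): 36 out of 366
Tax = €13,000 × 3.95% × 36/366 = €50.5082

€50.51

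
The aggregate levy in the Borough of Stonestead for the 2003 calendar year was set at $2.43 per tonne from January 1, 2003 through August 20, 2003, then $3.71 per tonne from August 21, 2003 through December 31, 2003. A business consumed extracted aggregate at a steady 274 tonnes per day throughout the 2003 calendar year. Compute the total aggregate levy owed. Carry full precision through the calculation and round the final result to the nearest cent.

$289,670.06

January 1 – August 20, 2003: 232 days × 274 tonnes/day = 63,568 tonnes at $2.43/tonne → $154,470.24
August 21 – December 31, 2003: 133 days × 274 tonnes/day = 36,442 tonnes at $3.71/tonne → $135,199.82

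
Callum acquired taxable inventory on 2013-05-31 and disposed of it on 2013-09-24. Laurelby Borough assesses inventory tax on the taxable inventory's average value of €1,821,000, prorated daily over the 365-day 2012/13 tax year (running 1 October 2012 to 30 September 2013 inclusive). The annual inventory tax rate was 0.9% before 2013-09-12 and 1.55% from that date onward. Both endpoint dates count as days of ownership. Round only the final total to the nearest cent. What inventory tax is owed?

2013-05-31 to 2013-09-11: 104 days at 0.9% → €1,821,000 × 0.9% × 104/365 = €4,669.7425
2013-09-12 to 2013-09-24: 13 days at 1.55% → €1,821,000 × 1.55% × 13/365 = €1,005.2918
Total = €5,675.0342

€5,675.03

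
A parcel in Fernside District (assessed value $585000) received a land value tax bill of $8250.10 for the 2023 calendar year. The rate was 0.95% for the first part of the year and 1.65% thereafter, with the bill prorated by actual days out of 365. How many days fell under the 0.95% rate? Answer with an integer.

Let d = days at the first rate; then 365 − d days at the second rate.
$585000 × [0.95%·d + 1.65%·(365−d)] / 365 = $8250.10
Solving gives d = 125, so the new rate took effect on 6 May 2023.

125 days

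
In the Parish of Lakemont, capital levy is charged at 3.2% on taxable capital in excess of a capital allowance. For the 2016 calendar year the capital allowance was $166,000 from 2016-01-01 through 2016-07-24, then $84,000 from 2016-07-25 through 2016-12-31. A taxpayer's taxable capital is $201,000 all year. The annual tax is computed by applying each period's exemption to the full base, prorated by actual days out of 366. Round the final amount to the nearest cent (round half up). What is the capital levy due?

2016-01-01 to 2016-07-24: 206 days, exemption $166,000 → ($201,000 − $166,000) × 3.2% × 206/366 = $630.3825
2016-07-25 to 2016-12-31: 160 days, exemption $84,000 → ($201,000 − $84,000) × 3.2% × 160/366 = $1,636.7213
Total = $2,267.1038

$2,267.10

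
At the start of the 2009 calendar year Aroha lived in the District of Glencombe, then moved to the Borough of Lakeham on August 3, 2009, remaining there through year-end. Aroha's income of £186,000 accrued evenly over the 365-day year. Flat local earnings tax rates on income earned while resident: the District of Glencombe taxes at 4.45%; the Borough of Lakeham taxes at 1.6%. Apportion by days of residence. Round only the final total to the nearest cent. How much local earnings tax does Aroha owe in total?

The District of Glencombe, January 1 – August 2, 2009: 214 days → £186,000 × 4.45% × 214/365 = £4,852.8164
The Borough of Lakeham, August 3 – December 31, 2009: 151 days → £186,000 × 1.6% × 151/365 = £1,231.1671
Total = £6,083.9836

£6,083.98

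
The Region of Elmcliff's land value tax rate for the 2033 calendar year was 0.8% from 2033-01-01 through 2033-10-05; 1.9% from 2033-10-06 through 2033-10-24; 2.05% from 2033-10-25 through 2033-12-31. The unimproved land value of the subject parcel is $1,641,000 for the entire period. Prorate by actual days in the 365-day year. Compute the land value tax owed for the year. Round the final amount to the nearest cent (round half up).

$17,889.15

2033-01-01 to 2033-10-05: 278 days at 0.8% → $1,641,000 × 0.8% × 278/365 = $9,998.8603
2033-10-06 to 2033-10-24: 19 days at 1.9% → $1,641,000 × 1.9% × 19/365 = $1,623.0164
2033-10-25 to 2033-12-31: 68 days at 2.05% → $1,641,000 × 2.05% × 68/365 = $6,267.2712
Total = $17,889.1479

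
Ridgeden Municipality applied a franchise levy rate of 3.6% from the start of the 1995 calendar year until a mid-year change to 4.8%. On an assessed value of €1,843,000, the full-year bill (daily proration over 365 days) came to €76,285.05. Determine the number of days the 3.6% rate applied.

Let d = days at the first rate; then 365 − d days at the second rate.
€1,843,000 × [3.6%·d + 4.8%·(365−d)] / 365 = €76,285.05
Solving gives d = 201, so the new rate took effect on 21 July 1995.

201 days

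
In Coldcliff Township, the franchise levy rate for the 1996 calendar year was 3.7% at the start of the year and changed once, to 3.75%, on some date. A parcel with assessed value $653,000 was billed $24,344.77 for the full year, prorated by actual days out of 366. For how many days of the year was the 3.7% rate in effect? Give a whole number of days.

160 days

Let d = days at the first rate; then 366 − d days at the second rate.
$653,000 × [3.7%·d + 3.75%·(366−d)] / 366 = $24,344.77
Solving gives d = 160, so the new rate took effect on June 9, 1996.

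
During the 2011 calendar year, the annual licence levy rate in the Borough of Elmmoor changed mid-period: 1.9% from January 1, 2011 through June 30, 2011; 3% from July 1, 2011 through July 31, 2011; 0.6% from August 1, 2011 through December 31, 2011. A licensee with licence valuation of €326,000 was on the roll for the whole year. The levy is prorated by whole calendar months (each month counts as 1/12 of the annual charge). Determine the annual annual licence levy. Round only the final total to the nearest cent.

€4,727.00

January 1 – June 30, 2011: 6 months at 1.9% → €326,000 × 1.9% × 6/12 = €3,097.0000
July 1 – July 31, 2011: 1 month at 3% → €326,000 × 3% × 1/12 = €815.0000
August 1 – December 31, 2011: 5 months at 0.6% → €326,000 × 0.6% × 5/12 = €815.0000
Total = €4,727.0000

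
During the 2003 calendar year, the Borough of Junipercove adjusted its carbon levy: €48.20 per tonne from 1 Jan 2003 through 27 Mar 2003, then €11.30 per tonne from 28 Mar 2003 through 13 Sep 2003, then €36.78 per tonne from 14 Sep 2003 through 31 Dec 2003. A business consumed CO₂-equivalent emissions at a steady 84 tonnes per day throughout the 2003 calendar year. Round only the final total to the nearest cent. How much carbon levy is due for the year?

1 Jan – 27 Mar 2003: 86 days × 84 tonnes/day = 7,224 tonnes at €48.20/tonne → €348,196.80
28 Mar – 13 Sep 2003: 170 days × 84 tonnes/day = 14,280 tonnes at €11.30/tonne → €161,364.00
14 Sep – 31 Dec 2003: 109 days × 84 tonnes/day = 9,156 tonnes at €36.78/tonne → €336,757.68

€846,318.48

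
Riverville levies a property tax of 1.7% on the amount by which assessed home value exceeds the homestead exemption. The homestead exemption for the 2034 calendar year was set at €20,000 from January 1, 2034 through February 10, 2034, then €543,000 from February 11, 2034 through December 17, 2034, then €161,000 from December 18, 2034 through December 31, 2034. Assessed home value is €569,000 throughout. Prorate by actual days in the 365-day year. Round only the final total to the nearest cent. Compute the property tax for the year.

€1,689.80

January 1 – February 10, 2034: 41 days, exemption €20,000 → (€569,000 − €20,000) × 1.7% × 41/365 = €1,048.3644
February 11 – December 17, 2034: 310 days, exemption €543,000 → (€569,000 − €543,000) × 1.7% × 310/365 = €375.3973
December 18 – December 31, 2034: 14 days, exemption €161,000 → (€569,000 − €161,000) × 1.7% × 14/365 = €266.0384
Total = €1,689.8000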